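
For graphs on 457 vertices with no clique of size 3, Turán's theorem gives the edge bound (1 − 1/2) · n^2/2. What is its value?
Turán density bound = (1/2) · 457^2/2 = 208849/4 ≈ 52212.25

Turán's theorem: ex(n, K_{r+1}) is achieved by the complete r-partite Turán graph T(n, r) with parts as balanced as possible, and is at most (1 − 1/r) · n^2/2. For r = 2, n = 457: the density bound is (1/2) · 208849/2 = 208849/4 ≈ 52212.25. The integer-valued extremum is e(T(457, 2)) = 52212, which is strictly less than the density bound 208849/4 since 2 ∤ 457 (the parts of T(457, 2) cannot all be equal).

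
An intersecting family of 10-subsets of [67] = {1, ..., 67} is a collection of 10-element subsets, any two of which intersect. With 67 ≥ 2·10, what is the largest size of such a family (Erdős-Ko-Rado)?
max |F| = C(66, 9) = 37014131440

The Erdős-Ko-Rado theorem states: for n ≥ 2k, an intersecting family of k-subsets of an n-element set has size at most C(n − 1, k − 1), with equality for 'star' families {A ⊆ [n] : |A| = k, i ∈ A} (fix an element i). For n = 67, k = 10: C(66, 9) = 37014131440.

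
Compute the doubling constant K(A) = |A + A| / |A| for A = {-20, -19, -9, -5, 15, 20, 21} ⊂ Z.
K = |A + A| / |A| = 27/7

Enumerate A + A = {a + b : a, b ∈ A}. With |A| = 7, there are |A|^2 = 49 ordered sum pairs; collecting distinct values, A + A = {-40, -39, -38, -29, -28, -25, -24, -18, -14, -10, -5, -4, 0, 1, 2, 6, 10, 11, 12, 15, 16, 30, 35, 36, 40, 41, 42}, so |A + A| = 27. Thus K = 27/7. For comparison, the minimum possible |A + A| over all 7-element sets is 2·7 − 1 = 13 (so min K = 13/7), attained only by arithmetic progressions.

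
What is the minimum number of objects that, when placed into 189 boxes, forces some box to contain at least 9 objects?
n = (9 − 1)·189 + 1 = 1513

By the generalised pigeonhole principle, to guarantee some box contains ≥ r objects we need more than (r − 1) · k objects total. Threshold: n = (r − 1) · k + 1. With r = 9 and k = 189: n = 8 · 189 + 1 = 1512 + 1 = 1513. For n = 1512 = 8 · 189, we can put exactly 8 objects in every box, avoiding 9 in any single one — so 1513 is tight.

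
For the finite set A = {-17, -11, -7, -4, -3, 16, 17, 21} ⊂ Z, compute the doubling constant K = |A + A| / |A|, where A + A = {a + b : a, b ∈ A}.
K = |A + A| / |A| = 32/8 = 4

Enumerate A + A = {a + b : a, b ∈ A}. With |A| = 8, there are |A|^2 = 64 ordered sum pairs; collecting distinct values, A + A = {-34, -28, -24, -22, -21, -20, -18, -15, -14, -11, -10, -8, -7, -6, -1, 0, 4, 5, 6, 9, 10, 12, 13, 14, 17, 18, 32, 33, 34, 37, 38, 42}, so |A + A| = 32. Thus K = 32/8 = 4. For comparison, the minimum possible |A + A| over all 8-element sets is 2·8 − 1 = 15 (so min K = 15/8), attained only by arithmetic progressions.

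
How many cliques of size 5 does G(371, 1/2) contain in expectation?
E[# K_5] = C(371, 5) · (1/2)^C(5, 2) = 57007846644 / 2^10 = 14251961661/256 ≈ 55671725.238281

For each 5-subset S of vertices (there are C(371, 5) = 57007846644 such S), let X_S = 1 if S induces a K_5 (all C(5, 2) = 10 edges present). Then P(X_S = 1) = (1/2)^10 = 1/1024. By linearity of expectation, E[# K_5] = C(371, 5) · (1/2)^10 = 57007846644 / 1024 = 14251961661/256 ≈ 55671725.238281.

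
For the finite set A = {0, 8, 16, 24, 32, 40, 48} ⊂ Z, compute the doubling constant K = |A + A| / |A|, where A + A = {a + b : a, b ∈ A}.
K = |A + A| / |A| = 13/7

Enumerate A + A = {a + b : a, b ∈ A}. With |A| = 7, there are |A|^2 = 49 ordered sum pairs; collecting distinct values, A + A = {0, 8, 16, 24, 32, 40, 48, 56, 64, 72, 80, 88, 96}, so |A + A| = 13. Thus K = 13/7. Here |A + A| = 2|A| − 1 = 13, the minimum possible — so K = 13/7 is minimal, which holds iff A is an arithmetic progression.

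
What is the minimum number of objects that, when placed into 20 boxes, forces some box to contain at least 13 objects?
n = (13 − 1)·20 + 1 = 241

By the generalised pigeonhole principle, to guarantee some box contains ≥ r objects we need more than (r − 1) · k objects total. Threshold: n = (r − 1) · k + 1. With r = 13 and k = 20: n = 12 · 20 + 1 = 240 + 1 = 241. For n = 240 = 12 · 20, we can put exactly 12 objects in every box, avoiding 13 in any single one — so 241 is tight.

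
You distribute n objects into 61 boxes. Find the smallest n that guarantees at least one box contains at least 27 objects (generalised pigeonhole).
n = (27 − 1)·61 + 1 = 1587

By the generalised pigeonhole principle, to guarantee some box contains ≥ r objects we need more than (r − 1) · k objects total. Threshold: n = (r − 1) · k + 1. With r = 27 and k = 61: n = 26 · 61 + 1 = 1586 + 1 = 1587. For n = 1586 = 26 · 61, we can put exactly 26 objects in every box, avoiding 27 in any single one — so 1587 is tight.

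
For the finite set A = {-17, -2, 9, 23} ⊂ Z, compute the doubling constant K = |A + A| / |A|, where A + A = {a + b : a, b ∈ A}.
K = |A + A| / |A| = 10/4 = 5/2

Enumerate A + A = {a + b : a, b ∈ A}. With |A| = 4, there are |A|^2 = 16 ordered sum pairs; collecting distinct values, A + A = {-34, -19, -8, -4, 6, 7, 18, 21, 32, 46}, so |A + A| = 10. Thus K = 10/4 = 5/2. For comparison, the minimum possible |A + A| over all 4-element sets is 2·4 − 1 = 7 (so min K = 7/4), attained only by arithmetic progressions.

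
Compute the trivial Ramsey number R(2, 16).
R(2, 16) = 16

R(2, k) = k for all k ≥ 2: in a 2-colouring of K_k, either some edge is red (a red K_2) or all edges are blue (a blue K_k). And K_{15} coloured all-blue has no blue K_16, so R(2, 16) > 15. Hence R(2, 16) = 16.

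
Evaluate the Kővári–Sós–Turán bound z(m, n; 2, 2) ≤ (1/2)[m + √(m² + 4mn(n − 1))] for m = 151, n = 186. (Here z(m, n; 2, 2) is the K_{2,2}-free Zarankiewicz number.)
z(151, 186; 2, 2) ≤ (1/2)[151 + √(151² + 4·151·186·185)] = (1/2)[151 + √20806441] = 2356.2039

Kővári–Sós–Turán: let r_1, ..., r_151 be the row sums and z = Σ r_i the total number of 1s. Each pair of columns can share at most one row with both entries 1 (else a 2×2 all-ones block appears), so Σ_i C(r_i, 2) ≤ C(186, 2) = 17205. By convexity Σ_i C(r_i, 2) ≥ 151·C(z/151, 2) = z(z − 151)/(2·151), giving z² − 151z − 151·186·185 ≤ 0 and hence z ≤ (1/2)[151 + √(22801 + 4·5195910)] = (1/2)[151 + √20806441] ≈ (1/2)(151 + 4561.4078) = 2356.2039.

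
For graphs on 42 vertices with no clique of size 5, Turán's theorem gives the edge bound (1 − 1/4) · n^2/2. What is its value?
Turán density bound = (3/4) · 42^2/2 = 1323/2 ≈ 661.5

Turán's theorem: ex(n, K_{r+1}) is achieved by the complete r-partite Turán graph T(n, r) with parts as balanced as possible, and is at most (1 − 1/r) · n^2/2. For r = 4, n = 42: the density bound is (3/4) · 1764/2 = 1323/2 ≈ 661.5. The integer-valued extremum is e(T(42, 4)) = 661, which is strictly less than the density bound 1323/2 since 4 ∤ 42 (the parts of T(42, 4) cannot all be equal).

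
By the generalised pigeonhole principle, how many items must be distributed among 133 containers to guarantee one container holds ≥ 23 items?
n = (23 − 1)·133 + 1 = 2927

By the generalised pigeonhole principle, to guarantee some box contains ≥ r objects we need more than (r − 1) · k objects total. Threshold: n = (r − 1) · k + 1. With r = 23 and k = 133: n = 22 · 133 + 1 = 2926 + 1 = 2927. For n = 2926 = 22 · 133, we can put exactly 22 objects in every box, avoiding 23 in any single one — so 2927 is tight.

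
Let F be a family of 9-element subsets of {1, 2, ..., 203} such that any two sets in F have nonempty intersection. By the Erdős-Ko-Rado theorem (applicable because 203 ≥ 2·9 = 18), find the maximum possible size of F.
max |F| = C(202, 8) = 59749197232725

Erdős-Ko-Rado (1961): when n ≥ 2k, max |F| = C(n−1, k−1). The bound is attained by the star {A : i ∈ A} for any fixed i ∈ [n]. Here C(203−1, 9−1) = C(202, 8) = 59749197232725.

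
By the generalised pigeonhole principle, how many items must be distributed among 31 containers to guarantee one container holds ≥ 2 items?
n = (2 − 1)·31 + 1 = 32

By the generalised pigeonhole principle, to guarantee some box contains ≥ r objects we need more than (r − 1) · k objects total. Threshold: n = (r − 1) · k + 1. With r = 2 and k = 31: n = 1 · 31 + 1 = 31 + 1 = 32. For n = 31 = 1 · 31, we can put exactly 1 objects in every box, avoiding 2 in any single one — so 32 is tight.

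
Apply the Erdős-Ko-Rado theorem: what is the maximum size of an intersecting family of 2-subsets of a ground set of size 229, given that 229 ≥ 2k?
max |F| = C(228, 1) = 228

The Erdős-Ko-Rado theorem states: for n ≥ 2k, an intersecting family of k-subsets of an n-element set has size at most C(n − 1, k − 1), with equality for 'star' families {A ⊆ [n] : |A| = k, i ∈ A} (fix an element i). For n = 229, k = 2: C(228, 1) = 228.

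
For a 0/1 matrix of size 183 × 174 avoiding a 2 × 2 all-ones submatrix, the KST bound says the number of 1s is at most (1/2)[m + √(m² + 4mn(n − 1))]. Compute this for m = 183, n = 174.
z(183, 174; 2, 2) ≤ (1/2)[183 + √(183² + 4·183·174·173)] = (1/2)[183 + √22068153] = 2440.3376

Kővári–Sós–Turán: let r_1, ..., r_183 be the row sums and z = Σ r_i the total number of 1s. Each pair of columns can share at most one row with both entries 1 (else a 2×2 all-ones block appears), so Σ_i C(r_i, 2) ≤ C(174, 2) = 15051. By convexity Σ_i C(r_i, 2) ≥ 183·C(z/183, 2) = z(z − 183)/(2·183), giving z² − 183z − 183·174·173 ≤ 0 and hence z ≤ (1/2)[183 + √(33489 + 4·5508666)] = (1/2)[183 + √22068153] ≈ (1/2)(183 + 4697.6753) = 2440.3376.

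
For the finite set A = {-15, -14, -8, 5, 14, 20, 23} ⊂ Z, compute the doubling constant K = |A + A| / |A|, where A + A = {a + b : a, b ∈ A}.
K = |A + A| / |A| = 26/7

Enumerate A + A = {a + b : a, b ∈ A}. With |A| = 7, there are |A|^2 = 49 ordered sum pairs; collecting distinct values, A + A = {-30, -29, -28, -23, -22, -16, -10, -9, -3, -1, 0, 5, 6, 8, 9, 10, 12, 15, 19, 25, 28, 34, 37, 40, 43, 46}, so |A + A| = 26. Thus K = 26/7. For comparison, the minimum possible |A + A| over all 7-element sets is 2·7 − 1 = 13 (so min K = 13/7), attained only by arithmetic progressions.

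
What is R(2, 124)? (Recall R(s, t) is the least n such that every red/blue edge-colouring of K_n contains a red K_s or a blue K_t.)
R(2, 124) = 124

R(2, k) = k for all k ≥ 2: in a 2-colouring of K_k, either some edge is red (a red K_2) or all edges are blue (a blue K_k). And K_{123} coloured all-blue has no blue K_124, so R(2, 124) > 123. Hence R(2, 124) = 124.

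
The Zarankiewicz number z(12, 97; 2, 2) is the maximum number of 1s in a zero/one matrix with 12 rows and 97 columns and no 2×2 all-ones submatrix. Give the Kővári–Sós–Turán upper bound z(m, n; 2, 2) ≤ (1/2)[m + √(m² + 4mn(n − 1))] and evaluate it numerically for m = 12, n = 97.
z(12, 97; 2, 2) ≤ (1/2)[12 + √(12² + 4·12·97·96)] = (1/2)[12 + √447120] = 340.3352

Kővári–Sós–Turán: let r_1, ..., r_12 be the row sums and z = Σ r_i the total number of 1s. Each pair of columns can share at most one row with both entries 1 (else a 2×2 all-ones block appears), so Σ_i C(r_i, 2) ≤ C(97, 2) = 4656. By convexity Σ_i C(r_i, 2) ≥ 12·C(z/12, 2) = z(z − 12)/(2·12), giving z² − 12z − 12·97·96 ≤ 0 and hence z ≤ (1/2)[12 + √(144 + 4·111744)] = (1/2)[12 + √447120] ≈ (1/2)(12 + 668.6703) = 340.3352.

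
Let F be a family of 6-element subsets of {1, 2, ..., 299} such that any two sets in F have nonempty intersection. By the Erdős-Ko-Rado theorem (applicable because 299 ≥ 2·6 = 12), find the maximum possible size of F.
max |F| = C(298, 5) = 18934442604

The Erdős-Ko-Rado theorem states: for n ≥ 2k, an intersecting family of k-subsets of an n-element set has size at most C(n − 1, k − 1), with equality for 'star' families {A ⊆ [n] : |A| = k, i ∈ A} (fix an element i). For n = 299, k = 6: C(298, 5) = 18934442604.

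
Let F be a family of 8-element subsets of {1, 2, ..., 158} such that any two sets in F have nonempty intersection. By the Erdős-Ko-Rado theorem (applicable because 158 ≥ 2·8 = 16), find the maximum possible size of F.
max |F| = C(157, 7) = 407340975756

The Erdős-Ko-Rado theorem states: for n ≥ 2k, an intersecting family of k-subsets of an n-element set has size at most C(n − 1, k − 1), with equality for 'star' families {A ⊆ [n] : |A| = k, i ∈ A} (fix an element i). For n = 158, k = 8: C(157, 7) = 407340975756.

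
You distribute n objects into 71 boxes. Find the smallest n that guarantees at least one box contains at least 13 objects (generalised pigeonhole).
n = (13 − 1)·71 + 1 = 853

By the generalised pigeonhole principle, to guarantee some box contains ≥ r objects we need more than (r − 1) · k objects total. Threshold: n = (r − 1) · k + 1. With r = 13 and k = 71: n = 12 · 71 + 1 = 852 + 1 = 853. For n = 852 = 12 · 71, we can put exactly 12 objects in every box, avoiding 13 in any single one — so 853 is tight.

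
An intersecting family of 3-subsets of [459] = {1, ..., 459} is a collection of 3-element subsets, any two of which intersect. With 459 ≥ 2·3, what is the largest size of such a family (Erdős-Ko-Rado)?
max |F| = C(458, 2) = 104653

Erdős-Ko-Rado (1961): when n ≥ 2k, max |F| = C(n−1, k−1). The bound is attained by the star {A : i ∈ A} for any fixed i ∈ [n]. Here C(459−1, 3−1) = C(458, 2) = 104653.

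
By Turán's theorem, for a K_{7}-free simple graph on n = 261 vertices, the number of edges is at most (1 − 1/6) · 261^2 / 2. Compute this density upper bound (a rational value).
Turán density bound = (5/6) · 261^2/2 = 113535/4 ≈ 28383.75

Turán's theorem: ex(n, K_{r+1}) is achieved by the complete r-partite Turán graph T(n, r) with parts as balanced as possible, and is at most (1 − 1/r) · n^2/2. For r = 6, n = 261: the density bound is (5/6) · 68121/2 = 113535/4 ≈ 28383.75. The integer-valued extremum is e(T(261, 6)) = 28383, which is strictly less than the density bound 113535/4 since 6 ∤ 261 (the parts of T(261, 6) cannot all be equal).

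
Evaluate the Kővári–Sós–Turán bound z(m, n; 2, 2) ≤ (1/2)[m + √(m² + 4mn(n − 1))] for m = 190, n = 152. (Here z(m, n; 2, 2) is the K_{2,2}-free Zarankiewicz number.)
z(190, 152; 2, 2) ≤ (1/2)[190 + √(190² + 4·190·152·151)] = (1/2)[190 + √17479620] = 2185.4318

Kővári–Sós–Turán: let r_1, ..., r_190 be the row sums and z = Σ r_i the total number of 1s. Each pair of columns can share at most one row with both entries 1 (else a 2×2 all-ones block appears), so Σ_i C(r_i, 2) ≤ C(152, 2) = 11476. By convexity Σ_i C(r_i, 2) ≥ 190·C(z/190, 2) = z(z − 190)/(2·190), giving z² − 190z − 190·152·151 ≤ 0 and hence z ≤ (1/2)[190 + √(36100 + 4·4360880)] = (1/2)[190 + √17479620] ≈ (1/2)(190 + 4180.8635) = 2185.4318.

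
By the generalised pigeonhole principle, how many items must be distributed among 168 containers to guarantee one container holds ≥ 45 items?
n = (45 − 1)·168 + 1 = 7393

By the generalised pigeonhole principle, to guarantee some box contains ≥ r objects we need more than (r − 1) · k objects total. Threshold: n = (r − 1) · k + 1. With r = 45 and k = 168: n = 44 · 168 + 1 = 7392 + 1 = 7393. For n = 7392 = 44 · 168, we can put exactly 44 objects in every box, avoiding 45 in any single one — so 7393 is tight.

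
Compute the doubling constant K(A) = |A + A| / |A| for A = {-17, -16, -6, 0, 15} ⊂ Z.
K = |A + A| / |A| = 15/5 = 3

Enumerate A + A = {a + b : a, b ∈ A}. With |A| = 5, there are |A|^2 = 25 ordered sum pairs; collecting distinct values, A + A = {-34, -33, -32, -23, -22, -17, -16, -12, -6, -2, -1, 0, 9, 15, 30}, so |A + A| = 15. Thus K = 15/5 = 3. For comparison, the minimum possible |A + A| over all 5-element sets is 2·5 − 1 = 9 (so min K = 9/5), attained only by arithmetic progressions.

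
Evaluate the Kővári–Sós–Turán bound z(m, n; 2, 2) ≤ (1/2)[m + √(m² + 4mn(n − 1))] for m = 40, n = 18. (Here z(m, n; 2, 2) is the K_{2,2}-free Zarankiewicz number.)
z(40, 18; 2, 2) ≤ (1/2)[40 + √(40² + 4·40·18·17)] = (1/2)[40 + √50560] = 132.4278

Kővári–Sós–Turán: let r_1, ..., r_40 be the row sums and z = Σ r_i the total number of 1s. Each pair of columns can share at most one row with both entries 1 (else a 2×2 all-ones block appears), so Σ_i C(r_i, 2) ≤ C(18, 2) = 153. By convexity Σ_i C(r_i, 2) ≥ 40·C(z/40, 2) = z(z − 40)/(2·40), giving z² − 40z − 40·18·17 ≤ 0 and hence z ≤ (1/2)[40 + √(1600 + 4·12240)] = (1/2)[40 + √50560] ≈ (1/2)(40 + 224.8555) = 132.4278.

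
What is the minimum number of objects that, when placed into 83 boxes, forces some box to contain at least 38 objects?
n = (38 − 1)·83 + 1 = 3072

By the generalised pigeonhole principle, to guarantee some box contains ≥ r objects we need more than (r − 1) · k objects total. Threshold: n = (r − 1) · k + 1. With r = 38 and k = 83: n = 37 · 83 + 1 = 3071 + 1 = 3072. For n = 3071 = 37 · 83, we can put exactly 37 objects in every box, avoiding 38 in any single one — so 3072 is tight.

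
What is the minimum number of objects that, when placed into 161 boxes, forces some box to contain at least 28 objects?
n = (28 − 1)·161 + 1 = 4348

By the generalised pigeonhole principle, to guarantee some box contains ≥ r objects we need more than (r − 1) · k objects total. Threshold: n = (r − 1) · k + 1. With r = 28 and k = 161: n = 27 · 161 + 1 = 4347 + 1 = 4348. For n = 4347 = 27 · 161, we can put exactly 27 objects in every box, avoiding 28 in any single one — so 4348 is tight.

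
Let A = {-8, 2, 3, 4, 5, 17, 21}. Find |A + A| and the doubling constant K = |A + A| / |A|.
K = |A + A| / |A| = 24/7

Enumerate A + A = {a + b : a, b ∈ A}. With |A| = 7, there are |A|^2 = 49 ordered sum pairs; collecting distinct values, A + A = {-16, -6, -5, -4, -3, 4, 5, 6, 7, 8, 9, 10, 13, 19, 20, 21, 22, 23, 24, 25, 26, 34, 38, 42}, so |A + A| = 24. Thus K = 24/7. For comparison, the minimum possible |A + A| over all 7-element sets is 2·7 − 1 = 13 (so min K = 13/7), attained only by arithmetic progressions.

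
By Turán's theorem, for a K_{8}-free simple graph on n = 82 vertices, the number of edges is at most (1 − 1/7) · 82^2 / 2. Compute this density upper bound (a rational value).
Turán density bound = (6/7) · 82^2/2 = 20172/7 ≈ 2881.7143

Turán's theorem: ex(n, K_{r+1}) is achieved by the complete r-partite Turán graph T(n, r) with parts as balanced as possible, and is at most (1 − 1/r) · n^2/2. For r = 7, n = 82: the density bound is (6/7) · 6724/2 = 20172/7 ≈ 2881.7143. The integer-valued extremum is e(T(82, 7)) = 2881, which is strictly less than the density bound 20172/7 since 7 ∤ 82 (the parts of T(82, 7) cannot all be equal).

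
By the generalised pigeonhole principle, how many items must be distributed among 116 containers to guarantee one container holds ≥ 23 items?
n = (23 − 1)·116 + 1 = 2553

By the generalised pigeonhole principle, to guarantee some box contains ≥ r objects we need more than (r − 1) · k objects total. Threshold: n = (r − 1) · k + 1. With r = 23 and k = 116: n = 22 · 116 + 1 = 2552 + 1 = 2553. For n = 2552 = 22 · 116, we can put exactly 22 objects in every box, avoiding 23 in any single one — so 2553 is tight.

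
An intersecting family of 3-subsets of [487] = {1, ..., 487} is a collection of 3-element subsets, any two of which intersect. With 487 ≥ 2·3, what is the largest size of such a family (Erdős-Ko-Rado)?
max |F| = C(486, 2) = 117855

Erdős-Ko-Rado (1961): when n ≥ 2k, max |F| = C(n−1, k−1). The bound is attained by the star {A : i ∈ A} for any fixed i ∈ [n]. Here C(487−1, 3−1) = C(486, 2) = 117855.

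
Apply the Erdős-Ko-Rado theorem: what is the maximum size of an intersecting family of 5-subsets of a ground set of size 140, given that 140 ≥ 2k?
max |F| = C(139, 4) = 14891626

Erdős-Ko-Rado (1961): when n ≥ 2k, max |F| = C(n−1, k−1). The bound is attained by the star {A : i ∈ A} for any fixed i ∈ [n]. Here C(140−1, 5−1) = C(139, 4) = 14891626.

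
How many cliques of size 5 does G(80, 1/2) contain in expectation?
E[# K_5] = C(80, 5) · (1/2)^C(5, 2) = 24040016 / 2^10 = 1502501/64 = 23476.578125

For each 5-subset S of vertices (there are C(80, 5) = 24040016 such S), let X_S = 1 if S induces a K_5 (all C(5, 2) = 10 edges present). Then P(X_S = 1) = (1/2)^10 = 1/1024. By linearity of expectation, E[# K_5] = C(80, 5) · (1/2)^10 = 24040016 / 1024 = 1502501/64 = 23476.578125.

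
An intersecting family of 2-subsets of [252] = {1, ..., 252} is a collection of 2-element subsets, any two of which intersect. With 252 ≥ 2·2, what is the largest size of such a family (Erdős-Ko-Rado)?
max |F| = C(251, 1) = 251

The Erdős-Ko-Rado theorem states: for n ≥ 2k, an intersecting family of k-subsets of an n-element set has size at most C(n − 1, k − 1), with equality for 'star' families {A ⊆ [n] : |A| = k, i ∈ A} (fix an element i). For n = 252, k = 2: C(251, 1) = 251.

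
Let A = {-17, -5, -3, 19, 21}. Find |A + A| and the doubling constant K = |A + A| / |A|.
K = |A + A| / |A| = 14/5

Enumerate A + A = {a + b : a, b ∈ A}. With |A| = 5, there are |A|^2 = 25 ordered sum pairs; collecting distinct values, A + A = {-34, -22, -20, -10, -8, -6, 2, 4, 14, 16, 18, 38, 40, 42}, so |A + A| = 14. Thus K = 14/5. For comparison, the minimum possible |A + A| over all 5-element sets is 2·5 − 1 = 9 (so min K = 9/5), attained only by arithmetic progressions.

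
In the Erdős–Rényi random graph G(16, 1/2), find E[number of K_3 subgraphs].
E[# K_3] = C(16, 3) · (1/2)^C(3, 2) = 560 / 2^3 = 70

For each 3-subset S of vertices (there are C(16, 3) = 560 such S), let X_S = 1 if S induces a K_3 (all C(3, 2) = 3 edges present). Then P(X_S = 1) = (1/2)^3 = 1/8. By linearity of expectation, E[# K_3] = C(16, 3) · (1/2)^3 = 560 / 8 = 70.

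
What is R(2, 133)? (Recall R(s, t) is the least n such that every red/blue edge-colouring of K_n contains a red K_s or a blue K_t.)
R(2, 133) = 133

R(2, k) = k for all k ≥ 2: in a 2-colouring of K_k, either some edge is red (a red K_2) or all edges are blue (a blue K_k). And K_{132} coloured all-blue has no blue K_133, so R(2, 133) > 132. Hence R(2, 133) = 133.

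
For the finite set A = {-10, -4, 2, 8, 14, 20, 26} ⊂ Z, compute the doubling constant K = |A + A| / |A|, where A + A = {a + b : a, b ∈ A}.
K = |A + A| / |A| = 13/7

Enumerate A + A = {a + b : a, b ∈ A}. With |A| = 7, there are |A|^2 = 49 ordered sum pairs; collecting distinct values, A + A = {-20, -14, -8, -2, 4, 10, 16, 22, 28, 34, 40, 46, 52}, so |A + A| = 13. Thus K = 13/7. Here |A + A| = 2|A| − 1 = 13, the minimum possible — so K = 13/7 is minimal, which holds iff A is an arithmetic progression.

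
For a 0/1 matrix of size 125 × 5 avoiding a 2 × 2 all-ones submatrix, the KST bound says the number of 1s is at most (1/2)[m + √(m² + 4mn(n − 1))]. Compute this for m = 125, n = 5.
z(125, 5; 2, 2) ≤ (1/2)[125 + √(125² + 4·125·5·4)] = (1/2)[125 + √25625] = 142.5391

Kővári–Sós–Turán: let r_1, ..., r_125 be the row sums and z = Σ r_i the total number of 1s. Each pair of columns can share at most one row with both entries 1 (else a 2×2 all-ones block appears), so Σ_i C(r_i, 2) ≤ C(5, 2) = 10. By convexity Σ_i C(r_i, 2) ≥ 125·C(z/125, 2) = z(z − 125)/(2·125), giving z² − 125z − 125·5·4 ≤ 0 and hence z ≤ (1/2)[125 + √(15625 + 4·2500)] = (1/2)[125 + √25625] ≈ (1/2)(125 + 160.0781) = 142.5391.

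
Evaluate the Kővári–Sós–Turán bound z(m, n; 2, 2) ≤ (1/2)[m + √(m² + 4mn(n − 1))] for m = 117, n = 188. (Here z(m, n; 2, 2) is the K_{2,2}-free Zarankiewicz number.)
z(117, 188; 2, 2) ≤ (1/2)[117 + √(117² + 4·117·188·187)] = (1/2)[117 + √16466697] = 2087.4589

Kővári–Sós–Turán: let r_1, ..., r_117 be the row sums and z = Σ r_i the total number of 1s. Each pair of columns can share at most one row with both entries 1 (else a 2×2 all-ones block appears), so Σ_i C(r_i, 2) ≤ C(188, 2) = 17578. By convexity Σ_i C(r_i, 2) ≥ 117·C(z/117, 2) = z(z − 117)/(2·117), giving z² − 117z − 117·188·187 ≤ 0 and hence z ≤ (1/2)[117 + √(13689 + 4·4113252)] = (1/2)[117 + √16466697] ≈ (1/2)(117 + 4057.9178) = 2087.4589.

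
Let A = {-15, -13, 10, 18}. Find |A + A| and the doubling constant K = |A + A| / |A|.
K = |A + A| / |A| = 10/4 = 5/2

Enumerate A + A = {a + b : a, b ∈ A}. With |A| = 4, there are |A|^2 = 16 ordered sum pairs; collecting distinct values, A + A = {-30, -28, -26, -5, -3, 3, 5, 20, 28, 36}, so |A + A| = 10. Thus K = 10/4 = 5/2. For comparison, the minimum possible |A + A| over all 4-element sets is 2·4 − 1 = 7 (so min K = 7/4), attained only by arithmetic progressions.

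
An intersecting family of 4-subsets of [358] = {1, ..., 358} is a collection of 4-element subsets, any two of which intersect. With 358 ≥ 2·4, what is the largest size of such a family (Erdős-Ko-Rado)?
max |F| = C(357, 3) = 7519610

The Erdős-Ko-Rado theorem states: for n ≥ 2k, an intersecting family of k-subsets of an n-element set has size at most C(n − 1, k − 1), with equality for 'star' families {A ⊆ [n] : |A| = k, i ∈ A} (fix an element i). For n = 358, k = 4: C(357, 3) = 7519610.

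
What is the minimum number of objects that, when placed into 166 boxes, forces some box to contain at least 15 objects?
n = (15 − 1)·166 + 1 = 2325

By the generalised pigeonhole principle, to guarantee some box contains ≥ r objects we need more than (r − 1) · k objects total. Threshold: n = (r − 1) · k + 1. With r = 15 and k = 166: n = 14 · 166 + 1 = 2324 + 1 = 2325. For n = 2324 = 14 · 166, we can put exactly 14 objects in every box, avoiding 15 in any single one — so 2325 is tight.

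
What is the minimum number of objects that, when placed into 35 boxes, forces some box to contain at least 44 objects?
n = (44 − 1)·35 + 1 = 1506

By the generalised pigeonhole principle, to guarantee some box contains ≥ r objects we need more than (r − 1) · k objects total. Threshold: n = (r − 1) · k + 1. With r = 44 and k = 35: n = 43 · 35 + 1 = 1505 + 1 = 1506. For n = 1505 = 43 · 35, we can put exactly 43 objects in every box, avoiding 44 in any single one — so 1506 is tight.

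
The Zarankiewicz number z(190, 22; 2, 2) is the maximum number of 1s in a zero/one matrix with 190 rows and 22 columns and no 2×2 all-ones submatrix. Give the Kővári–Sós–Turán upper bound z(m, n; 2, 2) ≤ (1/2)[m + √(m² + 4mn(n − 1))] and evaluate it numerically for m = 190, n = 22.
z(190, 22; 2, 2) ≤ (1/2)[190 + √(190² + 4·190·22·21)] = (1/2)[190 + √387220] = 406.135

Kővári–Sós–Turán: let r_1, ..., r_190 be the row sums and z = Σ r_i the total number of 1s. Each pair of columns can share at most one row with both entries 1 (else a 2×2 all-ones block appears), so Σ_i C(r_i, 2) ≤ C(22, 2) = 231. By convexity Σ_i C(r_i, 2) ≥ 190·C(z/190, 2) = z(z − 190)/(2·190), giving z² − 190z − 190·22·21 ≤ 0 and hence z ≤ (1/2)[190 + √(36100 + 4·87780)] = (1/2)[190 + √387220] ≈ (1/2)(190 + 622.27) = 406.135.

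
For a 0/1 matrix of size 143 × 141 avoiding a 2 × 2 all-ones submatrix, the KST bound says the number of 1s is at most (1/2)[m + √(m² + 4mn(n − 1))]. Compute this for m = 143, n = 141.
z(143, 141; 2, 2) ≤ (1/2)[143 + √(143² + 4·143·141·140)] = (1/2)[143 + √11311729] = 1753.1457

Kővári–Sós–Turán: let r_1, ..., r_143 be the row sums and z = Σ r_i the total number of 1s. Each pair of columns can share at most one row with both entries 1 (else a 2×2 all-ones block appears), so Σ_i C(r_i, 2) ≤ C(141, 2) = 9870. By convexity Σ_i C(r_i, 2) ≥ 143·C(z/143, 2) = z(z − 143)/(2·143), giving z² − 143z − 143·141·140 ≤ 0 and hence z ≤ (1/2)[143 + √(20449 + 4·2822820)] = (1/2)[143 + √11311729] ≈ (1/2)(143 + 3363.2914) = 1753.1457.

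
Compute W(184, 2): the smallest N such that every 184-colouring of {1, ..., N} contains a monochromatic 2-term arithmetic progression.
W(184, 2) = 184 + 1 = 185

A 2-term AP is any pair of integers, so a monochromatic 2-AP exists iff some colour is used at least twice. With 184 colours, the colouring i ↦ i on {1, ..., 184} uses each colour once, avoiding any monochromatic pair, so W(184, 2) > 184. For {1, ..., 185}, pigeonhole forces two integers of the same colour, which form a monochromatic 2-AP. Hence W(184, 2) = 185.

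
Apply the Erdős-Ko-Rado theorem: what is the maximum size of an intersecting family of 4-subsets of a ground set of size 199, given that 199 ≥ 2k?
max |F| = C(198, 3) = 1274196

The Erdős-Ko-Rado theorem states: for n ≥ 2k, an intersecting family of k-subsets of an n-element set has size at most C(n − 1, k − 1), with equality for 'star' families {A ⊆ [n] : |A| = k, i ∈ A} (fix an element i). For n = 199, k = 4: C(198, 3) = 1274196.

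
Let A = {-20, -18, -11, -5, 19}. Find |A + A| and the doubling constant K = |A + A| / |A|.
K = |A + A| / |A| = 15/5 = 3

Enumerate A + A = {a + b : a, b ∈ A}. With |A| = 5, there are |A|^2 = 25 ordered sum pairs; collecting distinct values, A + A = {-40, -38, -36, -31, -29, -25, -23, -22, -16, -10, -1, 1, 8, 14, 38}, so |A + A| = 15. Thus K = 15/5 = 3. For comparison, the minimum possible |A + A| over all 5-element sets is 2·5 − 1 = 9 (so min K = 9/5), attained only by arithmetic progressions.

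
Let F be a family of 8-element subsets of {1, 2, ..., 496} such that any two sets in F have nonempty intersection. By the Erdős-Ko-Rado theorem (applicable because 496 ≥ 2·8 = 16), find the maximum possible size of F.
max |F| = C(495, 7) = 1384522649304795

Erdős-Ko-Rado (1961): when n ≥ 2k, max |F| = C(n−1, k−1). The bound is attained by the star {A : i ∈ A} for any fixed i ∈ [n]. Here C(496−1, 8−1) = C(495, 7) = 1384522649304795.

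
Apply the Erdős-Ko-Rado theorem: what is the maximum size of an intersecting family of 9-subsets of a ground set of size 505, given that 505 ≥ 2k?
max |F| = C(504, 8) = 97650781326562275

Erdős-Ko-Rado (1961): when n ≥ 2k, max |F| = C(n−1, k−1). The bound is attained by the star {A : i ∈ A} for any fixed i ∈ [n]. Here C(505−1, 9−1) = C(504, 8) = 97650781326562275.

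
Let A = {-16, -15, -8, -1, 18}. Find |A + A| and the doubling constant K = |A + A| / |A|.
K = |A + A| / |A| = 14/5

Enumerate A + A = {a + b : a, b ∈ A}. With |A| = 5, there are |A|^2 = 25 ordered sum pairs; collecting distinct values, A + A = {-32, -31, -30, -24, -23, -17, -16, -9, -2, 2, 3, 10, 17, 36}, so |A + A| = 14. Thus K = 14/5. For comparison, the minimum possible |A + A| over all 5-element sets is 2·5 − 1 = 9 (so min K = 9/5), attained only by arithmetic progressions.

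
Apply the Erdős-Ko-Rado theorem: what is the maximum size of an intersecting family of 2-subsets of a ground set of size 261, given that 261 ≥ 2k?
max |F| = C(260, 1) = 260

The Erdős-Ko-Rado theorem states: for n ≥ 2k, an intersecting family of k-subsets of an n-element set has size at most C(n − 1, k − 1), with equality for 'star' families {A ⊆ [n] : |A| = k, i ∈ A} (fix an element i). For n = 261, k = 2: C(260, 1) = 260.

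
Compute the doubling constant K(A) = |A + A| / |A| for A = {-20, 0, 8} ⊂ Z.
K = |A + A| / |A| = 6/3 = 2

Enumerate A + A = {a + b : a, b ∈ A}. With |A| = 3, there are |A|^2 = 9 ordered sum pairs; collecting distinct values, A + A = {-40, -20, -12, 0, 8, 16}, so |A + A| = 6. Thus K = 6/3 = 2. For comparison, the minimum possible |A + A| over all 3-element sets is 2·3 − 1 = 5 (so min K = 5/3), attained only by arithmetic progressions.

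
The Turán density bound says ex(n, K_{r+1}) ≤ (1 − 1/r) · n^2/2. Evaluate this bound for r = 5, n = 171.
Turán density bound = (4/5) · 171^2/2 = 58482/5 ≈ 11696.4

Turán's theorem: ex(n, K_{r+1}) is achieved by the complete r-partite Turán graph T(n, r) with parts as balanced as possible, and is at most (1 − 1/r) · n^2/2. For r = 5, n = 171: the density bound is (4/5) · 29241/2 = 58482/5 ≈ 11696.4. The integer-valued extremum is e(T(171, 5)) = 11696, which is strictly less than the density bound 58482/5 since 5 ∤ 171 (the parts of T(171, 5) cannot all be equal).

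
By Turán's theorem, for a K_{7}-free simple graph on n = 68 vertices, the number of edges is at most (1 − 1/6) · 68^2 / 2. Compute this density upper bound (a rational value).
Turán density bound = (5/6) · 68^2/2 = 5780/3 ≈ 1926.6667

Turán's theorem: ex(n, K_{r+1}) is achieved by the complete r-partite Turán graph T(n, r) with parts as balanced as possible, and is at most (1 − 1/r) · n^2/2. For r = 6, n = 68: the density bound is (5/6) · 4624/2 = 5780/3 ≈ 1926.6667. The integer-valued extremum is e(T(68, 6)) = 1926, which is strictly less than the density bound 5780/3 since 6 ∤ 68 (the parts of T(68, 6) cannot all be equal).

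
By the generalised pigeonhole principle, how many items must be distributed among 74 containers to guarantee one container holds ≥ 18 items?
n = (18 − 1)·74 + 1 = 1259

By the generalised pigeonhole principle, to guarantee some box contains ≥ r objects we need more than (r − 1) · k objects total. Threshold: n = (r − 1) · k + 1. With r = 18 and k = 74: n = 17 · 74 + 1 = 1258 + 1 = 1259. For n = 1258 = 17 · 74, we can put exactly 17 objects in every box, avoiding 18 in any single one — so 1259 is tight.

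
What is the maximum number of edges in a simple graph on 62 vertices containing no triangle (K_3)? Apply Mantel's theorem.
ex(62, K_3) = ⌊62^2/4⌋ = 961

Mantel (1907): a triangle-free graph on n vertices has at most ⌊n^2/4⌋ edges, with equality for the complete bipartite graph K_{⌊n/2⌋, ⌈n/2⌉}. For n = 62: ⌊62^2/4⌋ = ⌊3844/4⌋ = 961. The extremal graph is K_{31, 31}, which has 31·31 = 961 edges.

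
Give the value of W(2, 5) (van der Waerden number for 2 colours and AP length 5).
W(2, 5) = 178

This is a classical value, W(2, 5) = 178, established by combining an explicit 2-colouring of {1, ..., 177} with no monochromatic 5-AP (giving the lower bound W(2, 5) > 177) and a finite case analysis / exhaustive computer search showing every 2-colouring of {1, ..., 178} has such an AP.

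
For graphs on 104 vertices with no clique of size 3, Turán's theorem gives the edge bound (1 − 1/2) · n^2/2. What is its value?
Turán density bound = (1/2) · 104^2/2 = 2704

Turán's theorem: ex(n, K_{r+1}) is achieved by the complete r-partite Turán graph T(n, r) with parts as balanced as possible, and is at most (1 − 1/r) · n^2/2. For r = 2, n = 104: the density bound is (1/2) · 10816/2 = 2704. Since 2 ∣ 104, the Turán graph T(104, 2) has parts of equal size 52, and its edge count e(T(104, 2)) = 2704 attains the density bound exactly.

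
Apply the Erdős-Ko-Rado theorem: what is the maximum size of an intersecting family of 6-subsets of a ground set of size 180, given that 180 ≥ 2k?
max |F| = C(179, 5) = 1447490660

Erdős-Ko-Rado (1961): when n ≥ 2k, max |F| = C(n−1, k−1). The bound is attained by the star {A : i ∈ A} for any fixed i ∈ [n]. Here C(180−1, 6−1) = C(179, 5) = 1447490660.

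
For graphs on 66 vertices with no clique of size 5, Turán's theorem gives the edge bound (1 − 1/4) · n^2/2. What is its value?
Turán density bound = (3/4) · 66^2/2 = 3267/2 ≈ 1633.5

Turán's theorem: ex(n, K_{r+1}) is achieved by the complete r-partite Turán graph T(n, r) with parts as balanced as possible, and is at most (1 − 1/r) · n^2/2. For r = 4, n = 66: the density bound is (3/4) · 4356/2 = 3267/2 ≈ 1633.5. The integer-valued extremum is e(T(66, 4)) = 1633, which is strictly less than the density bound 3267/2 since 4 ∤ 66 (the parts of T(66, 4) cannot all be equal).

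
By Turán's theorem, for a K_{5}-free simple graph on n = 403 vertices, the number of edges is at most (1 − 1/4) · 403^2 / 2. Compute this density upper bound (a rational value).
Turán density bound = (3/4) · 403^2/2 = 487227/8 ≈ 60903.375

Turán's theorem: ex(n, K_{r+1}) is achieved by the complete r-partite Turán graph T(n, r) with parts as balanced as possible, and is at most (1 − 1/r) · n^2/2. For r = 4, n = 403: the density bound is (3/4) · 162409/2 = 487227/8 ≈ 60903.375. The integer-valued extremum is e(T(403, 4)) = 60903, which is strictly less than the density bound 487227/8 since 4 ∤ 403 (the parts of T(403, 4) cannot all be equal).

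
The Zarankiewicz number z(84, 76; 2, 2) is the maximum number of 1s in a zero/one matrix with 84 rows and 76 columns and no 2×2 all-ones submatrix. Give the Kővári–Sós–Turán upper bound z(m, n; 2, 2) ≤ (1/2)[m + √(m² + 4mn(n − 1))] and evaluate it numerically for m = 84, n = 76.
z(84, 76; 2, 2) ≤ (1/2)[84 + √(84² + 4·84·76·75)] = (1/2)[84 + √1922256] = 735.2272

Kővári–Sós–Turán: let r_1, ..., r_84 be the row sums and z = Σ r_i the total number of 1s. Each pair of columns can share at most one row with both entries 1 (else a 2×2 all-ones block appears), so Σ_i C(r_i, 2) ≤ C(76, 2) = 2850. By convexity Σ_i C(r_i, 2) ≥ 84·C(z/84, 2) = z(z − 84)/(2·84), giving z² − 84z − 84·76·75 ≤ 0 and hence z ≤ (1/2)[84 + √(7056 + 4·478800)] = (1/2)[84 + √1922256] ≈ (1/2)(84 + 1386.4545) = 735.2272.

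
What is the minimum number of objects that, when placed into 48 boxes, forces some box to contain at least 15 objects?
n = (15 − 1)·48 + 1 = 673

By the generalised pigeonhole principle, to guarantee some box contains ≥ r objects we need more than (r − 1) · k objects total. Threshold: n = (r − 1) · k + 1. With r = 15 and k = 48: n = 14 · 48 + 1 = 672 + 1 = 673. For n = 672 = 14 · 48, we can put exactly 14 objects in every box, avoiding 15 in any single one — so 673 is tight.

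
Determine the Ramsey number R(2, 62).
R(2, 62) = 62

R(2, k) = k for all k ≥ 2: in a 2-colouring of K_k, either some edge is red (a red K_2) or all edges are blue (a blue K_k). And K_{61} coloured all-blue has no blue K_62, so R(2, 62) > 61. Hence R(2, 62) = 62.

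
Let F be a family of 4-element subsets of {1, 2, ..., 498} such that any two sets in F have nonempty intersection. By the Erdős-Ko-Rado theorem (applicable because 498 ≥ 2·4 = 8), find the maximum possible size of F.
max |F| = C(497, 3) = 20337240

Erdős-Ko-Rado (1961): when n ≥ 2k, max |F| = C(n−1, k−1). The bound is attained by the star {A : i ∈ A} for any fixed i ∈ [n]. Here C(498−1, 4−1) = C(497, 3) = 20337240.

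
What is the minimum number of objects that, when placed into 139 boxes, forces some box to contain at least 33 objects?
n = (33 − 1)·139 + 1 = 4449

By the generalised pigeonhole principle, to guarantee some box contains ≥ r objects we need more than (r − 1) · k objects total. Threshold: n = (r − 1) · k + 1. With r = 33 and k = 139: n = 32 · 139 + 1 = 4448 + 1 = 4449. For n = 4448 = 32 · 139, we can put exactly 32 objects in every box, avoiding 33 in any single one — so 4449 is tight.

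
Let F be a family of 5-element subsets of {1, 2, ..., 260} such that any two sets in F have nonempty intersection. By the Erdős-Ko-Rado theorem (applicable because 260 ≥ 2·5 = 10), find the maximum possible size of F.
max |F| = C(259, 4) = 183181376

Erdős-Ko-Rado (1961): when n ≥ 2k, max |F| = C(n−1, k−1). The bound is attained by the star {A : i ∈ A} for any fixed i ∈ [n]. Here C(260−1, 5−1) = C(259, 4) = 183181376.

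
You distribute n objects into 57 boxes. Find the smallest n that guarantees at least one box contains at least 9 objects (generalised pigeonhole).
n = (9 − 1)·57 + 1 = 457

By the generalised pigeonhole principle, to guarantee some box contains ≥ r objects we need more than (r − 1) · k objects total. Threshold: n = (r − 1) · k + 1. With r = 9 and k = 57: n = 8 · 57 + 1 = 456 + 1 = 457. For n = 456 = 8 · 57, we can put exactly 8 objects in every box, avoiding 9 in any single one — so 457 is tight.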